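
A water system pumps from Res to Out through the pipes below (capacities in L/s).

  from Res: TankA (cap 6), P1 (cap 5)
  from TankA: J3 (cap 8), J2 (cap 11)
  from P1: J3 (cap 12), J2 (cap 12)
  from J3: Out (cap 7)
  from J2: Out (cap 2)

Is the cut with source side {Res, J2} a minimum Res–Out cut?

No — its capacity is 13, but the minimum cut has capacity 9.

Given cut capacity: 6 + 5 + 2 = 13.
Augment Res→TankA→J3→Out: bottleneck 6, flow now 6.
Augment Res→P1→J3→Out: bottleneck 1, flow now 7.
Augment Res→P1→J2→Out: bottleneck 2, flow now 9.
No augmenting path remains; maximum flow = 9.
In the residual graph, reachable from Res: {Res, TankA, P1, J3, J2}.
Min-cut edges: J3→Out (7), J2→Out (2); capacity 7 + 2 = 9.
Cut capacity 13 exceeds the max flow 9, so it is not minimum.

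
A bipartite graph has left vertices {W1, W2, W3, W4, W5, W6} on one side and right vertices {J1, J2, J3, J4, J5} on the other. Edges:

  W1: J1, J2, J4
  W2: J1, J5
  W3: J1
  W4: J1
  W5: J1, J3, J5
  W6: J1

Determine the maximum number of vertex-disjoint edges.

Unit-capacity flow: source→left, listed edges, right→sink; max matching = max flow.
Augmenting path W1→J1 (+1); matched 1.
Augmenting path W2→J5 (+1); matched 2.
Augmenting path W5→J3 (+1); matched 3.
Augmenting path W3→J1→W1→J2 (+1); matched 4.
No augmenting path remains; maximum matching = 4.
König certificate: {W1, W2, W5, J1} is a vertex cover of size 4 (every listed pair touches it), so no matching can be larger.

4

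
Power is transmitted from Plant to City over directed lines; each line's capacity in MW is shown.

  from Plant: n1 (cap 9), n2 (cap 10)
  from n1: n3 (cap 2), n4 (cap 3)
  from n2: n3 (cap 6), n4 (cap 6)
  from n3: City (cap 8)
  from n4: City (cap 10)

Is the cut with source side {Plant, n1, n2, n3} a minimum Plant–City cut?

No — its capacity is 17, but the minimum cut has capacity 15.

Given cut capacity: 3 + 6 + 8 = 17.
Augment Plant→n1→n3→City: bottleneck 2, flow now 2.
Augment Plant→n1→n4→City: bottleneck 3, flow now 5.
Augment Plant→n2→n3→City: bottleneck 6, flow now 11.
Augment Plant→n2→n4→City: bottleneck 4, flow now 15.
No augmenting path remains; maximum flow = 15.
In the residual graph, reachable from Plant: {Plant, n1}.
Min-cut edges: Plant→n2 (10), n1→n3 (2), n1→n4 (3); capacity 10 + 2 + 3 = 15.
Cut capacity 17 exceeds the max flow 15, so it is not minimum.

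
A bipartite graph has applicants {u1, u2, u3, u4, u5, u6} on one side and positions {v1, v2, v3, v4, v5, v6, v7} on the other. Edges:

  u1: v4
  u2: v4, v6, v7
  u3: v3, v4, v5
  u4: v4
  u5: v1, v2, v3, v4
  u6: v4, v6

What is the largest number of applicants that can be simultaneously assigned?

5

Unit-capacity flow: source→left, listed edges, right→sink; max matching = max flow.
Augmenting path u1→v4 (+1); matched 1.
Augmenting path u2→v6 (+1); matched 2.
Augmenting path u3→v3 (+1); matched 3.
Augmenting path u5→v1 (+1); matched 4.
Augmenting path u6→v6→u2→v7 (+1); matched 5.
No augmenting path remains; maximum matching = 5.
König certificate: {u2, u3, u5, u6, v4} is a vertex cover of size 5 (every listed pair touches it), so no matching can be larger.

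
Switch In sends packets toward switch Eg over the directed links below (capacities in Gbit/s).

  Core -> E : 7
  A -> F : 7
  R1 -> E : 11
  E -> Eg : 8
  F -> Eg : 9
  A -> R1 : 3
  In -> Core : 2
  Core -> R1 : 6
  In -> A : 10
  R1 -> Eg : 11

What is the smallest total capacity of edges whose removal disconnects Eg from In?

Augment In→A→F→Eg: bottleneck 7, flow now 7.
Augment In→A→R1→Eg: bottleneck 3, flow now 10.
Augment In→Core→E→Eg: bottleneck 2, flow now 12.
No augmenting path remains; maximum flow = 12.
By max-flow min-cut, the minimum cut capacity equals the max flow.
In the residual graph, reachable from In: {In}.
Min-cut edges: In→A (10), In→Core (2); capacity 10 + 2 = 12.

12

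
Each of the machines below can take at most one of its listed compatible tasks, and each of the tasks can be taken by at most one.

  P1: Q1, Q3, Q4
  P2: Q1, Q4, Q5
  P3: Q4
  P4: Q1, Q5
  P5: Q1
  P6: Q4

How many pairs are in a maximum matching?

Unit-capacity flow: source→left, listed edges, right→sink; max matching = max flow.
Augmenting path P1→Q1 (+1); matched 1.
Augmenting path P2→Q4 (+1); matched 2.
Augmenting path P4→Q5 (+1); matched 3.
Augmenting path P5→Q1→P1→Q3 (+1); matched 4.
No augmenting path remains; maximum matching = 4.
König certificate: {P1, Q1, Q4, Q5} is a vertex cover of size 4 (every listed pair touches it), so no matching can be larger.

4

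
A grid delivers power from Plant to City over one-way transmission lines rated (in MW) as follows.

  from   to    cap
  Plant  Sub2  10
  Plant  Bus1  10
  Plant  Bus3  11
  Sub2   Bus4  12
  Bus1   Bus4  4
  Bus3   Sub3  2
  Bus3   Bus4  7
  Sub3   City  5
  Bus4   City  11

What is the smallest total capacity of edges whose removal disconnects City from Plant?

13

Augment Plant→Sub2→Bus4→City: bottleneck 10, flow now 10.
Augment Plant→Bus1→Bus4→City: bottleneck 1, flow now 11.
Augment Plant→Bus3→Sub3→City: bottleneck 2, flow now 13.
No augmenting path remains; maximum flow = 13.
By max-flow min-cut, the minimum cut capacity equals the max flow.
In the residual graph, reachable from Plant: {Plant, Sub2, Bus1, Bus3, Bus4}.
Min-cut edges: Bus3→Sub3 (2), Bus4→City (11); capacity 2 + 11 = 13.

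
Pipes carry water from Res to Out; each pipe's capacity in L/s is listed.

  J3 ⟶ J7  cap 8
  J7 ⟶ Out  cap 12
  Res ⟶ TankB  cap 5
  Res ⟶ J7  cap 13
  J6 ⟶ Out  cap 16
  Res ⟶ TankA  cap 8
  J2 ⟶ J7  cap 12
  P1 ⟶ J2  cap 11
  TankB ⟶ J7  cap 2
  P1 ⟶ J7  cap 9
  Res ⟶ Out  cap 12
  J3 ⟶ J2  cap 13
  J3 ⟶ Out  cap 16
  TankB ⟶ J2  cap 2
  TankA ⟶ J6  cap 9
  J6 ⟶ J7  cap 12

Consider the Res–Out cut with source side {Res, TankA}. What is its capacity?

39

Edges leaving {Res, TankA}: Res→TankB (5), Res→J7 (13), Res→Out (12), TankA→J6 (9).
Cut capacity = 5 + 13 + 12 + 9 = 39.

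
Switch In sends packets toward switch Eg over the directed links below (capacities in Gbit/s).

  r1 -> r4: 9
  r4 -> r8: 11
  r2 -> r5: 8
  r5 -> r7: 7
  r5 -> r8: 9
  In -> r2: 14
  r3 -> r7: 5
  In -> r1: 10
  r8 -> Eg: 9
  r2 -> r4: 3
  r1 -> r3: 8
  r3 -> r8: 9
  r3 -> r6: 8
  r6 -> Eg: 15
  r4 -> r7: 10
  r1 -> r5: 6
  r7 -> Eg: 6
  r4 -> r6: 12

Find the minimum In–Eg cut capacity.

21

Augment In→r1→r3→r6→Eg: bottleneck 8, flow now 8.
Augment In→r1→r4→r6→Eg: bottleneck 2, flow now 10.
Augment In→r2→r4→r6→Eg: bottleneck 3, flow now 13.
Augment In→r2→r5→r7→Eg: bottleneck 6, flow now 19.
Augment In→r2→r5→r8→Eg: bottleneck 2, flow now 21.
No augmenting path remains; maximum flow = 21.
By max-flow min-cut, the minimum cut capacity equals the max flow.
In the residual graph, reachable from In: {In, r2}.
Min-cut edges: In→r1 (10), r2→r4 (3), r2→r5 (8); capacity 10 + 3 + 8 = 21.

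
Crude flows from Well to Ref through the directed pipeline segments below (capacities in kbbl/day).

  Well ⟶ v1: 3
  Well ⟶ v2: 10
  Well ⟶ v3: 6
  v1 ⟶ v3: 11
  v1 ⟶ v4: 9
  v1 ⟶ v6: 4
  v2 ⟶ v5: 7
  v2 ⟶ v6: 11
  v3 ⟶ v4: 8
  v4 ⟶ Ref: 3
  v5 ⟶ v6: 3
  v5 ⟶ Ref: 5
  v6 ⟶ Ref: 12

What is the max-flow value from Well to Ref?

Augment Well→v1→v4→Ref: bottleneck 3, flow now 3.
Augment Well→v2→v5→Ref: bottleneck 5, flow now 8.
Augment Well→v2→v6→Ref: bottleneck 5, flow now 13.
Augment Well→v3→v4→v1→v6→Ref: bottleneck 3, flow now 16. (uses reverse residual edge)
No augmenting path remains; maximum flow = 16.
In the residual graph, reachable from Well: {Well, v3, v4}.
Min-cut edges: Well→v1 (3), Well→v2 (10), v4→Ref (3); capacity 3 + 10 + 3 = 16.
This cut is saturated, so no flow can exceed 16.

16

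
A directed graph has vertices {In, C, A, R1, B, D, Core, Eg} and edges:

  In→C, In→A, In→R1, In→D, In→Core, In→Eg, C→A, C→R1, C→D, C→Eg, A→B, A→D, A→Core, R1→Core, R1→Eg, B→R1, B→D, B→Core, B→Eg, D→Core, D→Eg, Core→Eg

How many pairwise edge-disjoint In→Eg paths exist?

6

Assign every edge capacity 1; by Menger, the answer equals the max flow.
Path In→Eg (+1); total 1.
Path In→C→Eg (+1); total 2.
Path In→R1→Eg (+1); total 3.
Path In→D→Eg (+1); total 4.
Path In→Core→Eg (+1); total 5.
Path In→A→B→Eg (+1); total 6.
No residual In→Eg path; max flow = 6.
Certifying cut of size 6: {In→A, In→C, In→Core, In→D, In→Eg, In→R1}.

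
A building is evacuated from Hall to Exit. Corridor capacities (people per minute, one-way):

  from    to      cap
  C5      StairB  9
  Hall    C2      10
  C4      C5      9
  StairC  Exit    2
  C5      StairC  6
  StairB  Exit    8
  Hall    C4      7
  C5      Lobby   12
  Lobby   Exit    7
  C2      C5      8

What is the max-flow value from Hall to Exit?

Augment Hall→C4→C5→StairC→Exit: bottleneck 2, flow now 2.
Augment Hall→C4→C5→StairB→Exit: bottleneck 5, flow now 7.
Augment Hall→C2→C5→StairB→Exit: bottleneck 3, flow now 10.
Augment Hall→C2→C5→Lobby→Exit: bottleneck 5, flow now 15.
No augmenting path remains; maximum flow = 15.
In the residual graph, reachable from Hall: {Hall, C2}.
Min-cut edges: Hall→C4 (7), C2→C5 (8); capacity 7 + 8 = 15.
This cut is saturated, so no flow can exceed 15.

15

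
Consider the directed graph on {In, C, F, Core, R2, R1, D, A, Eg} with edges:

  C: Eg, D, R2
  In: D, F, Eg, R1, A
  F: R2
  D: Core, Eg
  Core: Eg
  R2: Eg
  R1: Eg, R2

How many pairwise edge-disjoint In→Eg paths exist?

Assign every edge capacity 1; by Menger, the answer equals the max flow.
Path In→Eg (+1); total 1.
Path In→R1→Eg (+1); total 2.
Path In→D→Eg (+1); total 3.
Path In→F→R2→Eg (+1); total 4.
No residual In→Eg path; max flow = 4.
Certifying cut of size 4: {In→D, In→Eg, In→F, In→R1}.

4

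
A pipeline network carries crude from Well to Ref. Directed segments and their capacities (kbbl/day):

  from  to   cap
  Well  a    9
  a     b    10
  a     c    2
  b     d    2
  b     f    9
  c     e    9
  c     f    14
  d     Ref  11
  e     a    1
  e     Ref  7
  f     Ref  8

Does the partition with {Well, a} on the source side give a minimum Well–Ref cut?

No — its capacity is 12, but the minimum cut has capacity 9.

Given cut capacity: 10 + 2 = 12.
Augment Well→a→b→d→Ref: bottleneck 2, flow now 2.
Augment Well→a→b→f→Ref: bottleneck 7, flow now 9.
No augmenting path remains; maximum flow = 9.
In the residual graph, reachable from Well: {Well}.
Min-cut edges: Well→a (9); capacity 9 = 9.
Cut capacity 12 exceeds the max flow 9, so it is not minimum.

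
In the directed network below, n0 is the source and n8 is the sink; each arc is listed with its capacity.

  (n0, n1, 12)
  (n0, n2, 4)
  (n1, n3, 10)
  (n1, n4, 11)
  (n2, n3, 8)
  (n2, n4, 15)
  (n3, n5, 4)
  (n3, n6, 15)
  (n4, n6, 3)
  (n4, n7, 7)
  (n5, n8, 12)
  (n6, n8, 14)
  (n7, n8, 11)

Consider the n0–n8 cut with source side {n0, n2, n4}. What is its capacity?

30

Edges leaving {n0, n2, n4}: n0→n1 (12), n2→n3 (8), n4→n6 (3), n4→n7 (7).
Cut capacity = 12 + 8 + 3 + 7 = 30.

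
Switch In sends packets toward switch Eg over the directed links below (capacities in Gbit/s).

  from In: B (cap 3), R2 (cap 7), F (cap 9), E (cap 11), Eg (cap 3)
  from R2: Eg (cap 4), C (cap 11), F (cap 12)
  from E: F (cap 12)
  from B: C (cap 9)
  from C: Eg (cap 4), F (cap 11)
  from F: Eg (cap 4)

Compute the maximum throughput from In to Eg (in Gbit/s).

Augment In→Eg: bottleneck 3, flow now 3.
Augment In→R2→Eg: bottleneck 4, flow now 7.
Augment In→F→Eg: bottleneck 4, flow now 11.
Augment In→R2→C→Eg: bottleneck 3, flow now 14.
Augment In→B→C→Eg: bottleneck 1, flow now 15.
No augmenting path remains; maximum flow = 15.
In the residual graph, reachable from In: {In, R2, E, B, C, F}.
Min-cut edges: In→Eg (3), R2→Eg (4), C→Eg (4), F→Eg (4); capacity 3 + 4 + 4 + 4 = 15.
This cut is saturated, so no flow can exceed 15.

15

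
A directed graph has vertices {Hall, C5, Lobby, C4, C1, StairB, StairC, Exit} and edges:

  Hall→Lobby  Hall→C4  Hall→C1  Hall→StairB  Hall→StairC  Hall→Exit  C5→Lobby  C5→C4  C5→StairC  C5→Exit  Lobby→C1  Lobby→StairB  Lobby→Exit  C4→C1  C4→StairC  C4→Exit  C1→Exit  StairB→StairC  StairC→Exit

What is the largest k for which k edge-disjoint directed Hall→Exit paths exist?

5

Assign every edge capacity 1; by Menger, the answer equals the max flow.
Path Hall→Exit (+1); total 1.
Path Hall→Lobby→Exit (+1); total 2.
Path Hall→C4→Exit (+1); total 3.
Path Hall→C1→Exit (+1); total 4.
Path Hall→StairC→Exit (+1); total 5.
No residual Hall→Exit path; max flow = 5.
Certifying cut of size 5: {Hall→C1, Hall→C4, Hall→Exit, Hall→Lobby, StairC→Exit}.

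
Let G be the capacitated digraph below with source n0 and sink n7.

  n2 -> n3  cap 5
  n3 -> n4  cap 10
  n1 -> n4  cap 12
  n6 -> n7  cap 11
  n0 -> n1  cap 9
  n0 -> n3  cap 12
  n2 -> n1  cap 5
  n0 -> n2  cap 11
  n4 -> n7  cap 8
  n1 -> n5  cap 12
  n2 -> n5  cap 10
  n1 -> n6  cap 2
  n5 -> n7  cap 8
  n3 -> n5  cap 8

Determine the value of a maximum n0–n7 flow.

18

Augment n0→n1→n4→n7: bottleneck 8, flow now 8.
Augment n0→n1→n5→n7: bottleneck 1, flow now 9.
Augment n0→n2→n5→n7: bottleneck 7, flow now 16.
Augment n0→n2→n1→n6→n7: bottleneck 2, flow now 18.
No augmenting path remains; maximum flow = 18.
In the residual graph, reachable from n0: {n0, n1, n2, n3, n4, n5}.
Min-cut edges: n1→n6 (2), n4→n7 (8), n5→n7 (8); capacity 2 + 8 + 8 = 18.
This cut is saturated, so no flow can exceed 18.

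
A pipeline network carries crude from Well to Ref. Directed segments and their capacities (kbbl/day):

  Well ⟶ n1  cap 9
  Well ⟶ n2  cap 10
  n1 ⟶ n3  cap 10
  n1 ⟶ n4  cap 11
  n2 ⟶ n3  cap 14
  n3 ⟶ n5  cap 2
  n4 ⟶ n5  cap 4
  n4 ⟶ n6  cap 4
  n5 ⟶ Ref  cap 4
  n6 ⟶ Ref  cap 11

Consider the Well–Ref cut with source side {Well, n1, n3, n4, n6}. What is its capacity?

27

Edges leaving {Well, n1, n3, n4, n6}: Well→n2 (10), n3→n5 (2), n4→n5 (4), n6→Ref (11).
Cut capacity = 10 + 2 + 4 + 11 = 27.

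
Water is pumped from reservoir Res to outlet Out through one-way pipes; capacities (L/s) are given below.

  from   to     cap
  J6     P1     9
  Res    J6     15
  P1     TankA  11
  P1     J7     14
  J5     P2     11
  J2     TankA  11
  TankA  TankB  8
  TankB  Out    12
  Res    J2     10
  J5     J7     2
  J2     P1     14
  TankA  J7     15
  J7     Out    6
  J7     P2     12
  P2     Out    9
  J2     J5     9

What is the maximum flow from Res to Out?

19

Augment Res→J6→P1→J7→Out: bottleneck 6, flow now 6.
Augment Res→J2→TankA→TankB→Out: bottleneck 8, flow now 14.
Augment Res→J2→J5→P2→Out: bottleneck 2, flow now 16.
Augment Res→J6→P1→J7→P2→Out: bottleneck 3, flow now 19.
No augmenting path remains; maximum flow = 19.
In the residual graph, reachable from Res: {Res, J6}.
Min-cut edges: Res→J2 (10), J6→P1 (9); capacity 10 + 9 = 19.
This cut is saturated, so no flow can exceed 19.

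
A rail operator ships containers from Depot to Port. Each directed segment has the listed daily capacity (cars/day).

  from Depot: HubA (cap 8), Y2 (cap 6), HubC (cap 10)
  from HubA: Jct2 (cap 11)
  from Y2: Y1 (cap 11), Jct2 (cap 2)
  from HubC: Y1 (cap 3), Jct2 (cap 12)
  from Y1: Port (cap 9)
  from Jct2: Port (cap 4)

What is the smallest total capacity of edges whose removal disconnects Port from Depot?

Augment Depot→HubA→Jct2→Port: bottleneck 4, flow now 4.
Augment Depot→Y2→Y1→Port: bottleneck 6, flow now 10.
Augment Depot→HubC→Y1→Port: bottleneck 3, flow now 13.
No augmenting path remains; maximum flow = 13.
By max-flow min-cut, the minimum cut capacity equals the max flow.
In the residual graph, reachable from Depot: {Depot, HubA, HubC, Jct2}.
Min-cut edges: Depot→Y2 (6), HubC→Y1 (3), Jct2→Port (4); capacity 6 + 3 + 4 = 13.

13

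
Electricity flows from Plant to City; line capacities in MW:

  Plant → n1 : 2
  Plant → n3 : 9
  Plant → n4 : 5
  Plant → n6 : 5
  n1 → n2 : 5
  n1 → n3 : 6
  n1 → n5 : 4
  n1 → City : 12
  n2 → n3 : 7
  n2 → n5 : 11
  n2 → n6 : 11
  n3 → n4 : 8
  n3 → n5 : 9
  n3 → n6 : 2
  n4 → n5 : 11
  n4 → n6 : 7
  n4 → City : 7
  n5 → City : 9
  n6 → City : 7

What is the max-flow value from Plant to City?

Augment Plant→n1→City: bottleneck 2, flow now 2.
Augment Plant→n4→City: bottleneck 5, flow now 7.
Augment Plant→n6→City: bottleneck 5, flow now 12.
Augment Plant→n3→n4→City: bottleneck 2, flow now 14.
Augment Plant→n3→n5→City: bottleneck 7, flow now 21.
No augmenting path remains; maximum flow = 21.
In the residual graph, reachable from Plant: {Plant}.
Min-cut edges: Plant→n1 (2), Plant→n3 (9), Plant→n4 (5), Plant→n6 (5); capacity 2 + 9 + 5 + 5 = 21.
This cut is saturated, so no flow can exceed 21.

21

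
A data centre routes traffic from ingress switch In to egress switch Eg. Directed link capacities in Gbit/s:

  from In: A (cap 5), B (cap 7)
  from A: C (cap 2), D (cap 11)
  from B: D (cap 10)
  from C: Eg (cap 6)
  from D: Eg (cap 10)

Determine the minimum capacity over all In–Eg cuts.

Augment In→A→C→Eg: bottleneck 2, flow now 2.
Augment In→A→D→Eg: bottleneck 3, flow now 5.
Augment In→B→D→Eg: bottleneck 7, flow now 12.
No augmenting path remains; maximum flow = 12.
By max-flow min-cut, the minimum cut capacity equals the max flow.
In the residual graph, reachable from In: {In}.
Min-cut edges: In→A (5), In→B (7); capacity 5 + 7 = 12.

12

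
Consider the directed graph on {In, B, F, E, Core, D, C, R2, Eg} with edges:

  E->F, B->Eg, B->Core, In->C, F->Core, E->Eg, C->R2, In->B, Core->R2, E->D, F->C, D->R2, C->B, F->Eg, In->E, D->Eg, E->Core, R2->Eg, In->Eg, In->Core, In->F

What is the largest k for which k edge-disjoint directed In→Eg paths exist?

5

Assign every edge capacity 1; by Menger, the answer equals the max flow.
Path In→Eg (+1); total 1.
Path In→B→Eg (+1); total 2.
Path In→F→Eg (+1); total 3.
Path In→E→Eg (+1); total 4.
Path In→Core→R2→Eg (+1); total 5.
No residual In→Eg path; max flow = 5.
Certifying cut of size 5: {B→Eg, In→E, In→Eg, In→F, R2→Eg}.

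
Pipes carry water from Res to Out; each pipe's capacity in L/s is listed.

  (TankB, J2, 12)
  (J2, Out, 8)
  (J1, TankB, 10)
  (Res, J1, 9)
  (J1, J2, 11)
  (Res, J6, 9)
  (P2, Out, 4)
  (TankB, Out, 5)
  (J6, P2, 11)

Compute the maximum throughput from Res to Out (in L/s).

Augment Res→J1→TankB→Out: bottleneck 5, flow now 5.
Augment Res→J1→J2→Out: bottleneck 4, flow now 9.
Augment Res→J6→P2→Out: bottleneck 4, flow now 13.
No augmenting path remains; maximum flow = 13.
In the residual graph, reachable from Res: {Res, J6, P2}.
Min-cut edges: Res→J1 (9), P2→Out (4); capacity 9 + 4 = 13.
This cut is saturated, so no flow can exceed 13.

13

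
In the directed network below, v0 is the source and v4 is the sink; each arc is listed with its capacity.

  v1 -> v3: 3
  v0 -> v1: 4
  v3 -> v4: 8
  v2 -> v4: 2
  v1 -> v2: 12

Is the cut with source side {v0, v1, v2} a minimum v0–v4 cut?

No — its capacity is 5, but the minimum cut has capacity 4.

Given cut capacity: 3 + 2 = 5.
Augment v0→v1→v2→v4: bottleneck 2, flow now 2.
Augment v0→v1→v3→v4: bottleneck 2, flow now 4.
No augmenting path remains; maximum flow = 4.
In the residual graph, reachable from v0: {v0}.
Min-cut edges: v0→v1 (4); capacity 4 = 4.
Cut capacity 5 exceeds the max flow 4, so it is not minimum.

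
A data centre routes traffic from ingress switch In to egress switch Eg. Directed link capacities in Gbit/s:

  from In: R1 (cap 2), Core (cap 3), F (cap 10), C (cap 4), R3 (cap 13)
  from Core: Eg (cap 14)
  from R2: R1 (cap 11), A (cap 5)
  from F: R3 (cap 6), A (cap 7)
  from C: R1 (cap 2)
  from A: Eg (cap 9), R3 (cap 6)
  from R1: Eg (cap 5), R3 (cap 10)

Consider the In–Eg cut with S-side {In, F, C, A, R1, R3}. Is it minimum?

No — its capacity is 17, but the minimum cut has capacity 14.

Given cut capacity: 3 + 9 + 5 = 17.
Augment In→Core→Eg: bottleneck 3, flow now 3.
Augment In→R1→Eg: bottleneck 2, flow now 5.
Augment In→F→A→Eg: bottleneck 7, flow now 12.
Augment In→C→R1→Eg: bottleneck 2, flow now 14.
No augmenting path remains; maximum flow = 14.
In the residual graph, reachable from In: {In, F, C, R3}.
Min-cut edges: In→Core (3), In→R1 (2), F→A (7), C→R1 (2); capacity 3 + 2 + 7 + 2 = 14.
Cut capacity 17 exceeds the max flow 14, so it is not minimum.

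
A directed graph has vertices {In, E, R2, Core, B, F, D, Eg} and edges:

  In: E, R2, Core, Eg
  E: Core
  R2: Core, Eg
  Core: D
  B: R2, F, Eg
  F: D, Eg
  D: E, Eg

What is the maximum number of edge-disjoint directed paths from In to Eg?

3

Assign every edge capacity 1; by Menger, the answer equals the max flow.
Path In→Eg (+1); total 1.
Path In→R2→Eg (+1); total 2.
Path In→Core→D→Eg (+1); total 3.
No residual In→Eg path; max flow = 3.
Certifying cut of size 3: {Core→D, In→Eg, In→R2}.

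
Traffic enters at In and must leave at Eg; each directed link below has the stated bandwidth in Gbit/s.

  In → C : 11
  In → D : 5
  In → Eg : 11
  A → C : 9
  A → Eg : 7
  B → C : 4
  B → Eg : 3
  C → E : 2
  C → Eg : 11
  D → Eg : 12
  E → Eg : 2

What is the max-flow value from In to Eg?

Augment In→Eg: bottleneck 11, flow now 11.
Augment In→C→Eg: bottleneck 11, flow now 22.
Augment In→D→Eg: bottleneck 5, flow now 27.
No augmenting path remains; maximum flow = 27.
In the residual graph, reachable from In: {In}.
Min-cut edges: In→C (11), In→D (5), In→Eg (11); capacity 11 + 5 + 11 = 27.
This cut is saturated, so no flow can exceed 27.

27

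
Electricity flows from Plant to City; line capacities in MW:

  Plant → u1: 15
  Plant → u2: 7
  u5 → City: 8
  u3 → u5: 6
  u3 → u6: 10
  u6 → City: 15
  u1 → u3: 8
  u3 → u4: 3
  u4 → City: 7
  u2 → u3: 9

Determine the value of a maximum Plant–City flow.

15

Augment Plant→u1→u3→u4→City: bottleneck 3, flow now 3.
Augment Plant→u1→u3→u5→City: bottleneck 5, flow now 8.
Augment Plant→u2→u3→u5→City: bottleneck 1, flow now 9.
Augment Plant→u2→u3→u6→City: bottleneck 6, flow now 15.
No augmenting path remains; maximum flow = 15.
In the residual graph, reachable from Plant: {Plant, u1}.
Min-cut edges: Plant→u2 (7), u1→u3 (8); capacity 7 + 8 = 15.
This cut is saturated, so no flow can exceed 15.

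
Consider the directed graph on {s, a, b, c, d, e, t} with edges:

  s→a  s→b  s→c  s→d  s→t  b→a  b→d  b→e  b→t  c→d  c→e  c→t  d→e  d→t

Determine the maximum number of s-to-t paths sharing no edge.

4

Assign every edge capacity 1; by Menger, the answer equals the max flow.
Path s→t (+1); total 1.
Path s→b→t (+1); total 2.
Path s→c→t (+1); total 3.
Path s→d→t (+1); total 4.
No residual s→t path; max flow = 4.
Certifying cut of size 4: {s→b, s→c, s→d, s→t}.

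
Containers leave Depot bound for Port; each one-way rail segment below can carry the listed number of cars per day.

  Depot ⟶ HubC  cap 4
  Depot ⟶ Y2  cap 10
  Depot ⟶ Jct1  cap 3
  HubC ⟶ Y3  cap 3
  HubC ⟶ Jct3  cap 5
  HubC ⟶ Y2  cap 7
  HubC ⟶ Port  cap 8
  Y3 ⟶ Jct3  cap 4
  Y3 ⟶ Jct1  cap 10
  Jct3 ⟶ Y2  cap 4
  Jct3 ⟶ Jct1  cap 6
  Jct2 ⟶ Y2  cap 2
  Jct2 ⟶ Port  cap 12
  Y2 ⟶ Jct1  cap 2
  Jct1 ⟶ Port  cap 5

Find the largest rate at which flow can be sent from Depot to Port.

Augment Depot→HubC→Port: bottleneck 4, flow now 4.
Augment Depot→Jct1→Port: bottleneck 3, flow now 7.
Augment Depot→Y2→Jct1→Port: bottleneck 2, flow now 9.
No augmenting path remains; maximum flow = 9.
In the residual graph, reachable from Depot: {Depot, Y2}.
Min-cut edges: Depot→HubC (4), Depot→Jct1 (3), Y2→Jct1 (2); capacity 4 + 3 + 2 = 9.
This cut is saturated, so no flow can exceed 9.

9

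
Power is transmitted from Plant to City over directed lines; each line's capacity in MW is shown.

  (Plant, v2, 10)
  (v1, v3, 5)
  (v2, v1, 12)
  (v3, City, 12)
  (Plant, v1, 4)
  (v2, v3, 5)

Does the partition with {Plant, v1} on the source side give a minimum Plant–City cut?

Given cut capacity: 10 + 5 = 15.
Augment Plant→v1→v3→City: bottleneck 4, flow now 4.
Augment Plant→v2→v3→City: bottleneck 5, flow now 9.
Augment Plant→v2→v1→v3→City: bottleneck 1, flow now 10.
No augmenting path remains; maximum flow = 10.
In the residual graph, reachable from Plant: {Plant, v1, v2}.
Min-cut edges: v1→v3 (5), v2→v3 (5); capacity 5 + 5 = 10.
Cut capacity 15 exceeds the max flow 10, so it is not minimum.

No — its capacity is 15, but the minimum cut has capacity 10.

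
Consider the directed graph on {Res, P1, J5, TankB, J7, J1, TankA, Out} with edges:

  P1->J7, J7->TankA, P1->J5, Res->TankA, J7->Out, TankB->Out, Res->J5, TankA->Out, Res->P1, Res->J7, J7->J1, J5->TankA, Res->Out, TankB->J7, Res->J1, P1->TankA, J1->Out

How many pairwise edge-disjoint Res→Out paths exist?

Assign every edge capacity 1; by Menger, the answer equals the max flow.
Path Res→Out (+1); total 1.
Path Res→J7→Out (+1); total 2.
Path Res→J1→Out (+1); total 3.
Path Res→TankA→Out (+1); total 4.
No residual Res→Out path; max flow = 4.
Certifying cut of size 4: {J1→Out, J7→Out, Res→Out, TankA→Out}.

4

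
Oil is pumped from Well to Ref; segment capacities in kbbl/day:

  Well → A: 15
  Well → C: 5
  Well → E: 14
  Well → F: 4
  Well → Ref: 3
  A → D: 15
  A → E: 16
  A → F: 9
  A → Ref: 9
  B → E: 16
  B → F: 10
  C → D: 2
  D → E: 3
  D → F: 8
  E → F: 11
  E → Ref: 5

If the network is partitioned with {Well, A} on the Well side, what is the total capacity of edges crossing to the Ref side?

75

Edges leaving {Well, A}: Well→C (5), Well→E (14), Well→F (4), Well→Ref (3), A→D (15), A→E (16), A→F (9), A→Ref (9).
Cut capacity = 5 + 14 + 4 + 3 + 15 + 16 + 9 + 9 = 75.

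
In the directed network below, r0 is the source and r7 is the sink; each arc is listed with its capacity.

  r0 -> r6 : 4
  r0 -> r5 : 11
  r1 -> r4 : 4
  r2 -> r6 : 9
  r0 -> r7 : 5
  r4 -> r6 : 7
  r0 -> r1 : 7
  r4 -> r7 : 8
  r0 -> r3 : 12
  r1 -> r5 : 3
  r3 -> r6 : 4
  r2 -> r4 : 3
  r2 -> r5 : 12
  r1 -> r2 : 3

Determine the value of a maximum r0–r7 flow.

Augment r0→r7: bottleneck 5, flow now 5.
Augment r0→r1→r4→r7: bottleneck 4, flow now 9.
Augment r0→r1→r2→r4→r7: bottleneck 3, flow now 12.
No augmenting path remains; maximum flow = 12.
In the residual graph, reachable from r0: {r0, r3, r5, r6}.
Min-cut edges: r0→r1 (7), r0→r7 (5); capacity 7 + 5 = 12.
This cut is saturated, so no flow can exceed 12.

12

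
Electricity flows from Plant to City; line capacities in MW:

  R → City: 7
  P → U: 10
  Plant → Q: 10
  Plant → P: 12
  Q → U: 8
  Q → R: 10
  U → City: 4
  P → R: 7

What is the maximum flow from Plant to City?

11

Augment Plant→P→R→City: bottleneck 7, flow now 7.
Augment Plant→P→U→City: bottleneck 4, flow now 11.
No augmenting path remains; maximum flow = 11.
In the residual graph, reachable from Plant: {Plant, P, Q, R, U}.
Min-cut edges: R→City (7), U→City (4); capacity 7 + 4 = 11.
This cut is saturated, so no flow can exceed 11.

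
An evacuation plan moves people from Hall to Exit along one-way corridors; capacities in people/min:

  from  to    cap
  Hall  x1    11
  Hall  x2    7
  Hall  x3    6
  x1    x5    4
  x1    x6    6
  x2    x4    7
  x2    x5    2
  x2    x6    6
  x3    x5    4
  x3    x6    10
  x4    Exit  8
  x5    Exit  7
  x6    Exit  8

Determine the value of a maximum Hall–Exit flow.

22

Augment Hall→x1→x5→Exit: bottleneck 4, flow now 4.
Augment Hall→x1→x6→Exit: bottleneck 6, flow now 10.
Augment Hall→x2→x4→Exit: bottleneck 7, flow now 17.
Augment Hall→x3→x5→Exit: bottleneck 3, flow now 20.
Augment Hall→x3→x6→Exit: bottleneck 2, flow now 22.
No augmenting path remains; maximum flow = 22.
In the residual graph, reachable from Hall: {Hall, x1, x3, x5, x6}.
Min-cut edges: Hall→x2 (7), x5→Exit (7), x6→Exit (8); capacity 7 + 7 + 8 = 22.
This cut is saturated, so no flow can exceed 22.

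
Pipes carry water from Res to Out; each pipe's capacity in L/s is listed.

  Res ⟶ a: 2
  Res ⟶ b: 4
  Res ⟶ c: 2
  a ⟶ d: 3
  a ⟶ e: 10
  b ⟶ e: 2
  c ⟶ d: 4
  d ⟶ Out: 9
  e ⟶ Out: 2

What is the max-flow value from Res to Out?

Augment Res→a→d→Out: bottleneck 2, flow now 2.
Augment Res→b→e→Out: bottleneck 2, flow now 4.
Augment Res→c→d→Out: bottleneck 2, flow now 6.
No augmenting path remains; maximum flow = 6.
In the residual graph, reachable from Res: {Res, b}.
Min-cut edges: Res→a (2), Res→c (2), b→e (2); capacity 2 + 2 + 2 = 6.
This cut is saturated, so no flow can exceed 6.

6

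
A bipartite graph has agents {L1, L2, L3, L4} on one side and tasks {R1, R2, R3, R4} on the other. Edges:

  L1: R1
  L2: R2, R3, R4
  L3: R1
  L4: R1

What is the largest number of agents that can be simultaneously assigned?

Unit-capacity flow: source→left, listed edges, right→sink; max matching = max flow.
Augmenting path L1→R1 (+1); matched 1.
Augmenting path L2→R2 (+1); matched 2.
No augmenting path remains; maximum matching = 2.
König certificate: {L2, R1} is a vertex cover of size 2 (every listed pair touches it), so no matching can be larger.

2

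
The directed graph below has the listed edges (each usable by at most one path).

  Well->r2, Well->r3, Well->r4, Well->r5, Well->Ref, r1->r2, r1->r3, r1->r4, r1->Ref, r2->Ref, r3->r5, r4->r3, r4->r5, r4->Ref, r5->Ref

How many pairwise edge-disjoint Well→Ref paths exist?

Assign every edge capacity 1; by Menger, the answer equals the max flow.
Path Well→Ref (+1); total 1.
Path Well→r2→Ref (+1); total 2.
Path Well→r4→Ref (+1); total 3.
Path Well→r5→Ref (+1); total 4.
No residual Well→Ref path; max flow = 4.
Certifying cut of size 4: {Well→Ref, Well→r2, Well→r4, r5→Ref}.

4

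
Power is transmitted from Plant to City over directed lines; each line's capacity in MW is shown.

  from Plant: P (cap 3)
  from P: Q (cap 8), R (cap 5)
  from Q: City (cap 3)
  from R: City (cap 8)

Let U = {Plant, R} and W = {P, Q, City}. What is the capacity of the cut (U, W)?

Edges leaving {Plant, R}: Plant→P (3), R→City (8).
Cut capacity = 3 + 8 = 11.

11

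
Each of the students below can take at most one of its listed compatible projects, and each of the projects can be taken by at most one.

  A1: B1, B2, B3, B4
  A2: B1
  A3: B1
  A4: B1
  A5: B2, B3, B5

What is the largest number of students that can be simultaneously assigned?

3

Unit-capacity flow: source→left, listed edges, right→sink; max matching = max flow.
Augmenting path A1→B1 (+1); matched 1.
Augmenting path A5→B2 (+1); matched 2.
Augmenting path A2→B1→A1→B3 (+1); matched 3.
No augmenting path remains; maximum matching = 3.
König certificate: {A1, A5, B1} is a vertex cover of size 3 (every listed pair touches it), so no matching can be larger.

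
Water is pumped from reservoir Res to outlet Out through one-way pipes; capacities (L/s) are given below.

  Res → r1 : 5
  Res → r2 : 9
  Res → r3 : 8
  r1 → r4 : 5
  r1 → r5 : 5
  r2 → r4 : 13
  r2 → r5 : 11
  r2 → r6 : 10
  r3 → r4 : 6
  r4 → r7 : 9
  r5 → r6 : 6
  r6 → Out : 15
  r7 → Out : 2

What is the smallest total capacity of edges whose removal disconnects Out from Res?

Augment Res→r2→r6→Out: bottleneck 9, flow now 9.
Augment Res→r1→r4→r7→Out: bottleneck 2, flow now 11.
Augment Res→r1→r5→r6→Out: bottleneck 3, flow now 14.
Augment Res→r3→r4→r1→r5→r6→Out: bottleneck 2, flow now 16. (uses reverse residual edge)
No augmenting path remains; maximum flow = 16.
By max-flow min-cut, the minimum cut capacity equals the max flow.
In the residual graph, reachable from Res: {Res, r3, r4, r7}.
Min-cut edges: Res→r1 (5), Res→r2 (9), r7→Out (2); capacity 5 + 9 + 2 = 16.

16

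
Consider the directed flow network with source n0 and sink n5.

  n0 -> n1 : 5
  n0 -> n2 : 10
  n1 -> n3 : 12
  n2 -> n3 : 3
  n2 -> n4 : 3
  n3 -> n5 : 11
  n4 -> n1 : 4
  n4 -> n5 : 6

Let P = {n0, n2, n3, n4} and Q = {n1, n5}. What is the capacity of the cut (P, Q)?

26

Edges leaving {n0, n2, n3, n4}: n0→n1 (5), n3→n5 (11), n4→n1 (4), n4→n5 (6).
Cut capacity = 5 + 11 + 4 + 6 = 26.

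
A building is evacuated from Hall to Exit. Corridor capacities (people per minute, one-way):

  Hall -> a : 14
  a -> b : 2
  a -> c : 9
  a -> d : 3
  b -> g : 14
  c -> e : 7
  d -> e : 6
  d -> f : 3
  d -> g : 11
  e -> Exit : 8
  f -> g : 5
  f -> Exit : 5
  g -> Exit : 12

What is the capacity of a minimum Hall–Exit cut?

12

Augment Hall→a→b→g→Exit: bottleneck 2, flow now 2.
Augment Hall→a→c→e→Exit: bottleneck 7, flow now 9.
Augment Hall→a→d→e→Exit: bottleneck 1, flow now 10.
Augment Hall→a→d→f→Exit: bottleneck 2, flow now 12.
No augmenting path remains; maximum flow = 12.
By max-flow min-cut, the minimum cut capacity equals the max flow.
In the residual graph, reachable from Hall: {Hall, a, c}.
Min-cut edges: a→b (2), a→d (3), c→e (7); capacity 2 + 3 + 7 = 12.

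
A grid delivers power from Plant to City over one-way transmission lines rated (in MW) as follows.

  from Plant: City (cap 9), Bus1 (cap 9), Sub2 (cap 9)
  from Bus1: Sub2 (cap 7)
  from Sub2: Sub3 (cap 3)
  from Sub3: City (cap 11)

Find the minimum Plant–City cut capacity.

12

Augment Plant→City: bottleneck 9, flow now 9.
Augment Plant→Sub2→Sub3→City: bottleneck 3, flow now 12.
No augmenting path remains; maximum flow = 12.
By max-flow min-cut, the minimum cut capacity equals the max flow.
In the residual graph, reachable from Plant: {Plant, Bus1, Sub2}.
Min-cut edges: Plant→City (9), Sub2→Sub3 (3); capacity 9 + 3 = 12.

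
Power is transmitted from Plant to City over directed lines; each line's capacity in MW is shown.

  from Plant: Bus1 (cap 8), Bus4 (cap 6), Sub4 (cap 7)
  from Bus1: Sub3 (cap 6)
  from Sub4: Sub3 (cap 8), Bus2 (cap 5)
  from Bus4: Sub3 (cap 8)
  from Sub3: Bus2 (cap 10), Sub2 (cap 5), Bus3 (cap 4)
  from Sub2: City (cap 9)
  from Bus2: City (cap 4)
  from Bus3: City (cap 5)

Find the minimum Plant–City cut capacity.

Augment Plant→Sub4→Bus2→City: bottleneck 4, flow now 4.
Augment Plant→Bus1→Sub3→Sub2→City: bottleneck 5, flow now 9.
Augment Plant→Bus1→Sub3→Bus3→City: bottleneck 1, flow now 10.
Augment Plant→Sub4→Sub3→Bus3→City: bottleneck 3, flow now 13.
No augmenting path remains; maximum flow = 13.
By max-flow min-cut, the minimum cut capacity equals the max flow.
In the residual graph, reachable from Plant: {Plant, Bus1, Sub4, Bus4, Sub3, Bus2}.
Min-cut edges: Sub3→Sub2 (5), Sub3→Bus3 (4), Bus2→City (4); capacity 5 + 4 + 4 = 13.

13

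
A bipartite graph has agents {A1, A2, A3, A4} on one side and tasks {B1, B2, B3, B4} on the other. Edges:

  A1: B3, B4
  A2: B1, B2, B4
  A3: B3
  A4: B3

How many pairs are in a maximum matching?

Unit-capacity flow: source→left, listed edges, right→sink; max matching = max flow.
Augmenting path A1→B3 (+1); matched 1.
Augmenting path A2→B1 (+1); matched 2.
Augmenting path A3→B3→A1→B4 (+1); matched 3.
No augmenting path remains; maximum matching = 3.
König certificate: {A1, A2, B3} is a vertex cover of size 3 (every listed pair touches it), so no matching can be larger.

3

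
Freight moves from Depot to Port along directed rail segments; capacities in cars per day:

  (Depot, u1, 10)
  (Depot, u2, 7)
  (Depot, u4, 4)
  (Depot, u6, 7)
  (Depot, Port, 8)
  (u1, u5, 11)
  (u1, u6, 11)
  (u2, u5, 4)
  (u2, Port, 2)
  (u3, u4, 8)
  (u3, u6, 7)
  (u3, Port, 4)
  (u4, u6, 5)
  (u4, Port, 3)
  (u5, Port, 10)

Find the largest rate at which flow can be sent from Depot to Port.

23

Augment Depot→Port: bottleneck 8, flow now 8.
Augment Depot→u2→Port: bottleneck 2, flow now 10.
Augment Depot→u4→Port: bottleneck 3, flow now 13.
Augment Depot→u1→u5→Port: bottleneck 10, flow now 23.
No augmenting path remains; maximum flow = 23.
In the residual graph, reachable from Depot: {Depot, u1, u2, u4, u5, u6}.
Min-cut edges: Depot→Port (8), u2→Port (2), u4→Port (3), u5→Port (10); capacity 8 + 2 + 3 + 10 = 23.
This cut is saturated, so no flow can exceed 23.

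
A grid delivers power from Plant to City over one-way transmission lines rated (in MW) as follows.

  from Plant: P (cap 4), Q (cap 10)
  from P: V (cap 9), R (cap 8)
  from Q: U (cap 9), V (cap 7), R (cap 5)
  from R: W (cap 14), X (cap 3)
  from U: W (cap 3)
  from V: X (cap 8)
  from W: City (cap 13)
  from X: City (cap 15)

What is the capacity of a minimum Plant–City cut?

14

Augment Plant→P→R→W→City: bottleneck 4, flow now 4.
Augment Plant→Q→R→W→City: bottleneck 5, flow now 9.
Augment Plant→Q→U→W→City: bottleneck 3, flow now 12.
Augment Plant→Q→V→X→City: bottleneck 2, flow now 14.
No augmenting path remains; maximum flow = 14.
By max-flow min-cut, the minimum cut capacity equals the max flow.
In the residual graph, reachable from Plant: {Plant}.
Min-cut edges: Plant→P (4), Plant→Q (10); capacity 4 + 10 = 14.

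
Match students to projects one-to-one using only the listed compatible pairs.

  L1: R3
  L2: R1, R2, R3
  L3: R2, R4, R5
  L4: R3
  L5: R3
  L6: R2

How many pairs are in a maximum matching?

Unit-capacity flow: source→left, listed edges, right→sink; max matching = max flow.
Augmenting path L1→R3 (+1); matched 1.
Augmenting path L2→R1 (+1); matched 2.
Augmenting path L3→R2 (+1); matched 3.
Augmenting path L6→R2→L3→R4 (+1); matched 4.
No augmenting path remains; maximum matching = 4.
König certificate: {L2, L3, L6, R3} is a vertex cover of size 4 (every listed pair touches it), so no matching can be larger.

4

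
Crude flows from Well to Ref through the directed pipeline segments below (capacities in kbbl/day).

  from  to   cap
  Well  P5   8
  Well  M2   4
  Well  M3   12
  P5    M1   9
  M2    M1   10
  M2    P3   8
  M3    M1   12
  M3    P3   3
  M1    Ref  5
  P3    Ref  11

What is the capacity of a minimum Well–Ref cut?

12

Augment Well→P5→M1→Ref: bottleneck 5, flow now 5.
Augment Well→M2→P3→Ref: bottleneck 4, flow now 9.
Augment Well→M3→P3→Ref: bottleneck 3, flow now 12.
No augmenting path remains; maximum flow = 12.
By max-flow min-cut, the minimum cut capacity equals the max flow.
In the residual graph, reachable from Well: {Well, P5, M3, M1}.
Min-cut edges: Well→M2 (4), M3→P3 (3), M1→Ref (5); capacity 4 + 3 + 5 = 12.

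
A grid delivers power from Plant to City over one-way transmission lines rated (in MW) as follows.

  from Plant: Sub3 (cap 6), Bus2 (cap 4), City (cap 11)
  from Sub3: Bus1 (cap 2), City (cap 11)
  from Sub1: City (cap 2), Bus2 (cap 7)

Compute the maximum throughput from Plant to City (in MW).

Augment Plant→City: bottleneck 11, flow now 11.
Augment Plant→Sub3→City: bottleneck 6, flow now 17.
No augmenting path remains; maximum flow = 17.
In the residual graph, reachable from Plant: {Plant, Bus2}.
Min-cut edges: Plant→Sub3 (6), Plant→City (11); capacity 6 + 11 = 17.
This cut is saturated, so no flow can exceed 17.

17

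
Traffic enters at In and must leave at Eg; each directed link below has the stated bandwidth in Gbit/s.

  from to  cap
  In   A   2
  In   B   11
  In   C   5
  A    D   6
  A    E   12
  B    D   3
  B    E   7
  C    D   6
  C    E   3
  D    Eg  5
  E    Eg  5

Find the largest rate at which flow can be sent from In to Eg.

Augment In→A→D→Eg: bottleneck 2, flow now 2.
Augment In→B→D→Eg: bottleneck 3, flow now 5.
Augment In→B→E→Eg: bottleneck 5, flow now 10.
No augmenting path remains; maximum flow = 10.
In the residual graph, reachable from In: {In, A, B, C, D, E}.
Min-cut edges: D→Eg (5), E→Eg (5); capacity 5 + 5 = 10.
This cut is saturated, so no flow can exceed 10.

10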